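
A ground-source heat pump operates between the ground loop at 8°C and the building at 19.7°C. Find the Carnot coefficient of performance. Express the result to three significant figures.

In absolute terms T_C = 281.15 K and T_H = 292.85 K, so ΔT = 11.70 K.
For a reversible cycle, COP_Carnot = T_H/ΔT = 292.85/11.70 = 25.03.

25.0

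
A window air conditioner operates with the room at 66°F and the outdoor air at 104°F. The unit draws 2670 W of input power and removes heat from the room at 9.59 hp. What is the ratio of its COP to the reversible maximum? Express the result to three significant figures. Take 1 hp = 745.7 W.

Converting, Q̇_C = 9.590 hp = 7151 W, so COP_actual = Q̇_C/Ẇ = 7151/2670 = 2.678.
In absolute terms T_C = 292.04 K and T_H = 313.15 K, so ΔT = 21.11 K.
COP_Carnot = T_C/ΔT = 292.04/21.11 = 13.83.
η_II = COP_actual/COP_Carnot = 2.678/13.83 = 0.1936.

0.194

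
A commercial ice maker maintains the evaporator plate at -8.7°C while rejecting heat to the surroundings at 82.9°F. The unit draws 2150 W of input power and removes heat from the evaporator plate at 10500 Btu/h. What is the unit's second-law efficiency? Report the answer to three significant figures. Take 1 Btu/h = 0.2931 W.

Converting, Q̇_C = 10500 Btu/h = 3078 W, so COP_actual = Q̇_C/Ẇ = 3078/2150 = 1.431.
In absolute terms T_C = 264.45 K and T_H = 301.43 K, so ΔT = 36.98 K.
COP_Carnot = T_C/ΔT = 264.45/36.98 = 7.152.
η_II = COP_actual/COP_Carnot = 1.431/7.152 = 0.2002.

0.200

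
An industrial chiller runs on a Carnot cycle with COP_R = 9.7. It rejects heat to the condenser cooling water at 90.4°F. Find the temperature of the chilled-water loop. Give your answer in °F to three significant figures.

For a Carnot refrigerator COP_R = T_C/(T_H − T_C), so T_C = COP·T_H/(1 + COP).
With T_H = 305.59 K, T_C = 9.7 × 305.59/10.70 = 277.03 K.
Converting, 277.03 K = 38.99°F.

39.0 °F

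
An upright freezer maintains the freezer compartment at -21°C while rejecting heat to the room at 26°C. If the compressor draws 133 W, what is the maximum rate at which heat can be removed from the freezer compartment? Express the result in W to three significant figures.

714 W

In absolute terms T_C = 252.15 K and T_H = 299.15 K, so ΔT = 47.00 K.
COP_Carnot = T_C/ΔT = 252.15/47.00 = 5.365.
Q̇_max = COP_Carnot × Ẇ = 5.365 × 133.0 W = 713.5 W.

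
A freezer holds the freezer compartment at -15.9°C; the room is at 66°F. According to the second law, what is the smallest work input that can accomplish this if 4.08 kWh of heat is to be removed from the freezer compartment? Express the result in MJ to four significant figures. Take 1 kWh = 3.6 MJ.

In absolute terms T_C = 257.25 K and T_H = 292.04 K, so ΔT = 34.79 K.
The reversible limit is COP_R = T_C/ΔT = 7.395, so W_min = Q_C/COP = Q_C·ΔT/T_C.
W_min = 4.080 × 34.79/257.25 = 0.5518 kWh = 1.986 MJ.

1.986 MJ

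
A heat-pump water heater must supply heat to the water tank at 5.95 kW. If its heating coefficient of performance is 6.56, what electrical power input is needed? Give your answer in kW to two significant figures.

Ẇ = Q̇_H/COP_HP = 5.950/6.56 = 0.9070 kW.

0.91 kW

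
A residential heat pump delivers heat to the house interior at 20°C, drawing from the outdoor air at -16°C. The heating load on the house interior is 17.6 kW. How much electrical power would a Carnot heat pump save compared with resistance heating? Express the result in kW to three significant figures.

15.4 kW

In absolute terms T_C = 257.15 K and T_H = 293.15 K, so ΔT = 36.00 K.
COP_Carnot = T_H/ΔT = 293.15/36.00 = 8.143.
Resistance heating needs Ẇ_res = Q̇_H = 17.60 kW; the reversible heat pump needs only Ẇ_hp = Q̇_H/COP = 2.161 kW.
Saving = 17.60 − 2.161 = 15.44 kW.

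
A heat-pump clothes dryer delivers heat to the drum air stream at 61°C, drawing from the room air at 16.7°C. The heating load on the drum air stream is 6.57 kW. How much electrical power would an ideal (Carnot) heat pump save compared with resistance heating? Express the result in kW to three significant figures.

5.70 kW

In absolute terms T_C = 289.85 K and T_H = 334.15 K, so ΔT = 44.30 K.
COP_Carnot = T_H/ΔT = 334.15/44.30 = 7.543.
Resistance heating needs Ẇ_res = Q̇_H = 6.570 kW; the reversible heat pump needs only Ẇ_hp = Q̇_H/COP = 0.8710 kW.
Saving = 6.570 − 0.8710 = 5.699 kW.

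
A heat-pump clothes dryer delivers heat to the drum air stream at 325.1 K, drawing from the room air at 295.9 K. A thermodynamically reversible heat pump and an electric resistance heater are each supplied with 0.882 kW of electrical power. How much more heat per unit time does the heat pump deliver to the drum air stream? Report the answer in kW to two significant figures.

8.9 kW

The reservoir spacing is ΔT = 325.1 − 295.9 = 29.20 K.
COP_Carnot = T_H/ΔT = 325.10/29.20 = 11.13.
The heat pump delivers Q̇_H = COP × Ẇ = 9.820 kW; the resistance heater delivers Ẇ = 0.8820 kW.
Extra = (COP − 1)·Ẇ = 8.938 kW.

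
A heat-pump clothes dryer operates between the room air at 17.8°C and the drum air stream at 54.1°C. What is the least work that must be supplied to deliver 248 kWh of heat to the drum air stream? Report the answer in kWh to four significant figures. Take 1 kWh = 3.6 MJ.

In absolute terms T_C = 290.95 K and T_H = 327.25 K, so ΔT = 36.30 K.
The reversible limit is COP_HP = T_H/ΔT = 9.015, so W_min = Q_H/COP = Q_H·ΔT/T_H.
W_min = 248.0 × 36.30/327.25 = 27.51 kWh.

27.51 kWh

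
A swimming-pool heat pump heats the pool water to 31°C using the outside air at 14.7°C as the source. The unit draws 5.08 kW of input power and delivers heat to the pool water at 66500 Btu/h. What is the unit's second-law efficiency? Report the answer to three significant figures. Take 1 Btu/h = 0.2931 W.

Converting, Q̇_H = 66500 Btu/h = 19.49 kW, so COP_actual = Q̇_H/Ẇ = 19.49/5.080 = 3.837.
In absolute terms T_C = 287.85 K and T_H = 304.15 K, so ΔT = 16.30 K.
COP_Carnot = T_H/ΔT = 304.15/16.30 = 18.66.
η_II = COP_actual/COP_Carnot = 3.837/18.66 = 0.2056.

0.206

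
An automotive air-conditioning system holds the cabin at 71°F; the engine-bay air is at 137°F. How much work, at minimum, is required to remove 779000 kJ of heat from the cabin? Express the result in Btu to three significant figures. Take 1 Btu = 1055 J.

In absolute terms T_C = 294.82 K and T_H = 331.48 K, so ΔT = 36.67 K.
The reversible limit is COP_R = T_C/ΔT = 8.040, so W_min = Q_C/COP = Q_C·ΔT/T_C.
W_min = 779000 × 36.67/294.82 = 96890 kJ = 91830 Btu.

91800 Btu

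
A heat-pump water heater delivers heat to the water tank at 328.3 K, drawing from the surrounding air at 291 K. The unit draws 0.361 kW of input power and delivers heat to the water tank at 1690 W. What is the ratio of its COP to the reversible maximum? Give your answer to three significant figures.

0.532

Converting, Q̇_H = 1690 W = 1.690 kW, so COP_actual = Q̇_H/Ẇ = 1.690/0.3610 = 4.681.
The reservoir spacing is ΔT = 328.3 − 291 = 37.30 K.
COP_Carnot = T_H/ΔT = 328.30/37.30 = 8.802.
η_II = COP_actual/COP_Carnot = 4.681/8.802 = 0.5319.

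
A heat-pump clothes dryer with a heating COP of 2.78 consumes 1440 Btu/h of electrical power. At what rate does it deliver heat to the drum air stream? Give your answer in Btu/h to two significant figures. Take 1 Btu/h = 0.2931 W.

Q̇_H = COP_HP × Ẇ = 2.78 × 1440 = 4003 Btu/h.

4000 Btu/h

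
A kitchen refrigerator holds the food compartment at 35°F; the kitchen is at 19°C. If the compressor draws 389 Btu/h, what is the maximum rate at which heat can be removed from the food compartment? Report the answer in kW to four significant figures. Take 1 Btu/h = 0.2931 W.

1.808 kW

In absolute terms T_C = 274.82 K and T_H = 292.15 K, so ΔT = 17.33 K.
COP_Carnot = T_C/ΔT = 274.82/17.33 = 15.85.
Q̇_max = COP_Carnot × Ẇ = 15.85 × 389.0 Btu/h = 6168 Btu/h = 1.808 kW.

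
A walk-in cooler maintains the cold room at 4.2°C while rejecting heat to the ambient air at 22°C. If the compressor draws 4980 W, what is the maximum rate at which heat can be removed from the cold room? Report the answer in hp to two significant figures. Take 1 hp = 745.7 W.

100 hp

In absolute terms T_C = 277.35 K and T_H = 295.15 K, so ΔT = 17.80 K.
COP_Carnot = T_C/ΔT = 277.35/17.80 = 15.58.
Q̇_max = COP_Carnot × Ẇ = 15.58 × 4980 W = 77600 W = 104.1 hp.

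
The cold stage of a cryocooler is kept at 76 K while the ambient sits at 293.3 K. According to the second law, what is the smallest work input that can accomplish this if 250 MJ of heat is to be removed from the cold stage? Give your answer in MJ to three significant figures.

715 MJ

The reservoir spacing is ΔT = 293.3 − 76 = 217.3 K.
The reversible limit is COP_R = T_C/ΔT = 0.3497, so W_min = Q_C/COP = Q_C·ΔT/T_C.
W_min = 250.0 × 217.3/76.00 = 714.8 MJ.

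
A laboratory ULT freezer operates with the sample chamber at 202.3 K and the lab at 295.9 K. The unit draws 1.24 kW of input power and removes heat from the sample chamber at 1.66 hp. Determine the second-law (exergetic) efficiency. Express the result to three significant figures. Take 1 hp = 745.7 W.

Converting, Q̇_C = 1.660 hp = 1.238 kW, so COP_actual = Q̇_C/Ẇ = 1.238/1.240 = 0.9983.
The reservoir spacing is ΔT = 295.9 − 202.3 = 93.60 K.
COP_Carnot = T_C/ΔT = 202.30/93.60 = 2.161.
η_II = COP_actual/COP_Carnot = 0.9983/2.161 = 0.4619.

0.462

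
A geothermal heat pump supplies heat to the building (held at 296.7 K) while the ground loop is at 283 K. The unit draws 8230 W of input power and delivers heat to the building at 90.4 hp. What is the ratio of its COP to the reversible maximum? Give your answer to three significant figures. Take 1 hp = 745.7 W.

Converting, Q̇_H = 90.40 hp = 67410 W, so COP_actual = Q̇_H/Ẇ = 67410/8230 = 8.191.
The reservoir spacing is ΔT = 296.7 − 283 = 13.70 K.
COP_Carnot = T_H/ΔT = 296.70/13.70 = 21.66.
η_II = COP_actual/COP_Carnot = 8.191/21.66 = 0.3782.

0.378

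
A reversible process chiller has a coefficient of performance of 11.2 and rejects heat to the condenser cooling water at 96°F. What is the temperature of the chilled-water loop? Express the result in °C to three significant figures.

For a Carnot refrigerator COP_R = T_C/(T_H − T_C), so T_C = COP·T_H/(1 + COP).
With T_H = 308.71 K, T_C = 11.2 × 308.71/12.20 = 283.40 K.
Converting, 283.40 K = 10.25°C.

10.3 °C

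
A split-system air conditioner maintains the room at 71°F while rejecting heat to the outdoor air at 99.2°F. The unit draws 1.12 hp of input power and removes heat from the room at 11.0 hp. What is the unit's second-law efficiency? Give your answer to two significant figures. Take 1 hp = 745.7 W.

COP_actual = Q̇_C/Ẇ = 11.00/1.120 = 9.821.
In absolute terms T_C = 294.82 K and T_H = 310.48 K, so ΔT = 15.67 K.
COP_Carnot = T_C/ΔT = 294.82/15.67 = 18.82.
η_II = COP_actual/COP_Carnot = 9.821/18.82 = 0.5219.

0.52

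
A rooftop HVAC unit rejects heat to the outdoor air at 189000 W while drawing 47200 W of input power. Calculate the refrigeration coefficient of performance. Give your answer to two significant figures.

3.0

The first law gives Q̇_H = Q̇_C + Ẇ, so the three rates are Q̇_C = 141800, Q̇_H = 189000, Ẇ = 47200 W.
COP_R = Q̇_C/Ẇ = 141800/47200 = 3.004.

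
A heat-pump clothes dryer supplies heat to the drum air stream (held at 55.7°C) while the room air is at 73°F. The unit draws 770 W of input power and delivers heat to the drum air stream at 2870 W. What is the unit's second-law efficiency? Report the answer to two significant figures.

COP_actual = Q̇_H/Ẇ = 2870/770.0 = 3.727.
In absolute terms T_C = 295.93 K and T_H = 328.85 K, so ΔT = 32.92 K.
COP_Carnot = T_H/ΔT = 328.85/32.92 = 9.989.
η_II = COP_actual/COP_Carnot = 3.727/9.989 = 0.3731.

0.37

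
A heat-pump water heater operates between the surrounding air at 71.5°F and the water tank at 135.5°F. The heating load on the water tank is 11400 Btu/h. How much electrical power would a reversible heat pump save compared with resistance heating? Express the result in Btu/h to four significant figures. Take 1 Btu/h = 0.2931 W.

In absolute terms T_C = 295.09 K and T_H = 330.65 K, so ΔT = 35.56 K.
COP_Carnot = T_H/ΔT = 330.65/35.56 = 9.300.
Resistance heating needs Ẇ_res = Q̇_H = 11400 Btu/h; the reversible heat pump needs only Ẇ_hp = Q̇_H/COP = 1226 Btu/h.
Saving = 11400 − 1226 = 10170 Btu/h.

10170 Btu/h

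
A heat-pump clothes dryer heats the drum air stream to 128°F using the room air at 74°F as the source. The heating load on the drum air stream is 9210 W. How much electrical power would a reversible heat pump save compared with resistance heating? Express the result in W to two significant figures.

In absolute terms T_C = 296.48 K and T_H = 326.48 K, so ΔT = 30.00 K.
COP_Carnot = T_H/ΔT = 326.48/30.00 = 10.88.
Resistance heating needs Ẇ_res = Q̇_H = 9210 W; the reversible heat pump needs only Ẇ_hp = Q̇_H/COP = 846.3 W.
Saving = 9210 − 846.3 = 8364 W.

8400 W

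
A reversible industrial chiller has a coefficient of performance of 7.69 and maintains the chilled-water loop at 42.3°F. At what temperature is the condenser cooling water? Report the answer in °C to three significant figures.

42.0 °C

COP_R = T_C/(T_H − T_C) gives T_H − T_C = T_C/COP.
With T_C = 278.87 K, T_H = 278.87 × (1 + 1/7.69) = 315.14 K.
Converting, 315.14 K = 41.99°C.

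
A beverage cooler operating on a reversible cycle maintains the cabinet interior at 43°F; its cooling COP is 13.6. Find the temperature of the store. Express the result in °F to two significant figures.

80 °F

COP_R = T_C/(T_H − T_C) gives T_H − T_C = T_C/COP.
With T_C = 279.26 K, T_H = 279.26 × (1 + 1/13.6) = 299.80 K.
Converting, 299.80 K = 79.96°F.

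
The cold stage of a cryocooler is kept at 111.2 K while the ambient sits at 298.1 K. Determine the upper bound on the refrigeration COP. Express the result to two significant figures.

The reservoir spacing is ΔT = 298.1 − 111.2 = 186.9 K.
For a reversible cycle, COP_Carnot = T_C/ΔT = 111.20/186.9 = 0.5950.

0.59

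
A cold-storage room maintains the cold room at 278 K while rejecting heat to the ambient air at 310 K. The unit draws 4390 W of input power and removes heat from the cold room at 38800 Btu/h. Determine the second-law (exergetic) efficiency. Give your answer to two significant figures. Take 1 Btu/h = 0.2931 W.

Converting, Q̇_C = 38800 Btu/h = 11370 W, so COP_actual = Q̇_C/Ẇ = 11370/4390 = 2.590.
The reservoir spacing is ΔT = 310 − 278 = 32.00 K.
COP_Carnot = T_C/ΔT = 278.00/32.00 = 8.688.
η_II = COP_actual/COP_Carnot = 2.590/8.688 = 0.2982.

0.30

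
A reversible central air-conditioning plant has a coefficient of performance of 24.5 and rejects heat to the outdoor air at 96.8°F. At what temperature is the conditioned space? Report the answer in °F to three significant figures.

For a Carnot refrigerator COP_R = T_C/(T_H − T_C), so T_C = COP·T_H/(1 + COP).
With T_H = 309.15 K, T_C = 24.5 × 309.15/25.50 = 297.03 K.
Converting, 297.03 K = 74.98°F.

75.0 °F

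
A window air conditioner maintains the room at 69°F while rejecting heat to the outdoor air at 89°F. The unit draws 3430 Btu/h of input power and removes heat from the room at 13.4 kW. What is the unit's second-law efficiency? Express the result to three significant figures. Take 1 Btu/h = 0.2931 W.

0.504

Converting, Q̇_C = 13.40 kW = 45720 Btu/h, so COP_actual = Q̇_C/Ẇ = 45720/3430 = 13.33.
In absolute terms T_C = 293.71 K and T_H = 304.82 K, so ΔT = 11.11 K.
COP_Carnot = T_C/ΔT = 293.71/11.11 = 26.43.
η_II = COP_actual/COP_Carnot = 13.33/26.43 = 0.5042.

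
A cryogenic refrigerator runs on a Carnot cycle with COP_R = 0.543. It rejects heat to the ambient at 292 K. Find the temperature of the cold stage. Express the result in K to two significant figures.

For a Carnot refrigerator COP_R = T_C/(T_H − T_C), so T_C = COP·T_H/(1 + COP).
With T_H = 292.00 K, T_C = 0.543 × 292.00/1.543 = 102.76 K.

100 K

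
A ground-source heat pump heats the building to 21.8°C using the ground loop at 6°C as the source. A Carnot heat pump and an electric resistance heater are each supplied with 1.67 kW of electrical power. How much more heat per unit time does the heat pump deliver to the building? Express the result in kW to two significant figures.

In absolute terms T_C = 279.15 K and T_H = 294.95 K, so ΔT = 15.80 K.
COP_Carnot = T_H/ΔT = 294.95/15.80 = 18.67.
The heat pump delivers Q̇_H = COP × Ẇ = 31.18 kW; the resistance heater delivers Ẇ = 1.670 kW.
Extra = (COP − 1)·Ẇ = 29.51 kW.

30 kW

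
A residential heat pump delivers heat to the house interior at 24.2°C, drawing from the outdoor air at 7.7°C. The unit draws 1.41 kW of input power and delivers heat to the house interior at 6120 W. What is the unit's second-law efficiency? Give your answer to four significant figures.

0.2409

Converting, Q̇_H = 6120 W = 6.120 kW, so COP_actual = Q̇_H/Ẇ = 6.120/1.410 = 4.340.
In absolute terms T_C = 280.85 K and T_H = 297.35 K, so ΔT = 16.50 K.
COP_Carnot = T_H/ΔT = 297.35/16.50 = 18.02.
η_II = COP_actual/COP_Carnot = 4.340/18.02 = 0.2409.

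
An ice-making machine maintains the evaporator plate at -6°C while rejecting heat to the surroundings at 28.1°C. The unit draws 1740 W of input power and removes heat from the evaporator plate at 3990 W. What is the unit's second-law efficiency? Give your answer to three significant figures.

COP_actual = Q̇_C/Ẇ = 3990/1740 = 2.293.
In absolute terms T_C = 267.15 K and T_H = 301.25 K, so ΔT = 34.10 K.
COP_Carnot = T_C/ΔT = 267.15/34.10 = 7.834.
η_II = COP_actual/COP_Carnot = 2.293/7.834 = 0.2927.

0.293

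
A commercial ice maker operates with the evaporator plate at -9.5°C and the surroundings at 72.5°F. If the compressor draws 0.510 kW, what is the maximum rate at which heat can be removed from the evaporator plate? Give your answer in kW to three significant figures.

4.20 kW

In absolute terms T_C = 263.65 K and T_H = 295.65 K, so ΔT = 32.00 K.
COP_Carnot = T_C/ΔT = 263.65/32.00 = 8.239.
Q̇_max = COP_Carnot × Ẇ = 8.239 × 0.5100 kW = 4.202 kW.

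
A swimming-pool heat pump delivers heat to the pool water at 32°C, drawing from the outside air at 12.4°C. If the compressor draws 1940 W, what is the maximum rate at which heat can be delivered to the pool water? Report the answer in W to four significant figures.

In absolute terms T_C = 285.55 K and T_H = 305.15 K, so ΔT = 19.60 K.
COP_Carnot = T_H/ΔT = 305.15/19.60 = 15.57.
Q̇_max = COP_Carnot × Ẇ = 15.57 × 1940 W = 30200 W.

30200 W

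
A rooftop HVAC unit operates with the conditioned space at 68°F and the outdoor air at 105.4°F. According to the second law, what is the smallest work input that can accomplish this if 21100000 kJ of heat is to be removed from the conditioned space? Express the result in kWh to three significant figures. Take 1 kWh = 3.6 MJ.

In absolute terms T_C = 293.15 K and T_H = 313.93 K, so ΔT = 20.78 K.
The reversible limit is COP_R = T_C/ΔT = 14.11, so W_min = Q_C/COP = Q_C·ΔT/T_C.
W_min = 21100000 × 20.78/293.15 = 1496000 kJ = 415.4 kWh.

415 kWh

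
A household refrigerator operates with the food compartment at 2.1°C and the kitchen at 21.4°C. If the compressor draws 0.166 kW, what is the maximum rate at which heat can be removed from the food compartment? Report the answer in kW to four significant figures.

In absolute terms T_C = 275.25 K and T_H = 294.55 K, so ΔT = 19.30 K.
COP_Carnot = T_C/ΔT = 275.25/19.30 = 14.26.
Q̇_max = COP_Carnot × Ẇ = 14.26 × 0.1660 kW = 2.367 kW.

2.367 kW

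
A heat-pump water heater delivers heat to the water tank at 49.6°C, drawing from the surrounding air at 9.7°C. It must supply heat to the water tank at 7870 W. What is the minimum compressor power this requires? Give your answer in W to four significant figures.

972.9 W

In absolute terms T_C = 282.85 K and T_H = 322.75 K, so ΔT = 39.90 K.
COP_Carnot = T_H/ΔT = 322.75/39.90 = 8.089.
Ẇ_min = Q̇/COP_Carnot = 7870/8.089 = 972.9 W.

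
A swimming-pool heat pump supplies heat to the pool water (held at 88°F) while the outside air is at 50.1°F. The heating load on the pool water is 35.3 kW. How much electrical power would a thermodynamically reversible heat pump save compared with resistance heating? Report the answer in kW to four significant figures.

In absolute terms T_C = 283.21 K and T_H = 304.26 K, so ΔT = 21.06 K.
COP_Carnot = T_H/ΔT = 304.26/21.06 = 14.45.
Resistance heating needs Ẇ_res = Q̇_H = 35.30 kW; the reversible heat pump needs only Ẇ_hp = Q̇_H/COP = 2.443 kW.
Saving = 35.30 − 2.443 = 32.86 kW.

32.86 kW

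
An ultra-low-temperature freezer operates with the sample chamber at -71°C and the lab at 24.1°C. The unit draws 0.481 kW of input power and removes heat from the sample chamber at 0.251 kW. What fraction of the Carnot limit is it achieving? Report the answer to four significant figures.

COP_actual = Q̇_C/Ẇ = 0.2510/0.4810 = 0.5218.
In absolute terms T_C = 202.15 K and T_H = 297.25 K, so ΔT = 95.10 K.
COP_Carnot = T_C/ΔT = 202.15/95.10 = 2.126.
η_II = COP_actual/COP_Carnot = 0.5218/2.126 = 0.2455.

0.2455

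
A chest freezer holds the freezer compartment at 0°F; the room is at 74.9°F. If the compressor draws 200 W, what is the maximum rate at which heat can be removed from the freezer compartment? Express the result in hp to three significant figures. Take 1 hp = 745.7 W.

1.65 hp

In absolute terms T_C = 255.37 K and T_H = 296.98 K, so ΔT = 41.61 K.
COP_Carnot = T_C/ΔT = 255.37/41.61 = 6.137.
Q̇_max = COP_Carnot × Ẇ = 6.137 × 200.0 W = 1227 W = 1.646 hp.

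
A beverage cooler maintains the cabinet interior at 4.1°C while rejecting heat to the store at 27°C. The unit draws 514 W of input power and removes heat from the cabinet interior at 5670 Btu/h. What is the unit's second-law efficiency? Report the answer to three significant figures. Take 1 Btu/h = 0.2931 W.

0.267

Converting, Q̇_C = 5670 Btu/h = 1662 W, so COP_actual = Q̇_C/Ẇ = 1662/514.0 = 3.233.
In absolute terms T_C = 277.25 K and T_H = 300.15 K, so ΔT = 22.90 K.
COP_Carnot = T_C/ΔT = 277.25/22.90 = 12.11.
η_II = COP_actual/COP_Carnot = 3.233/12.11 = 0.2671.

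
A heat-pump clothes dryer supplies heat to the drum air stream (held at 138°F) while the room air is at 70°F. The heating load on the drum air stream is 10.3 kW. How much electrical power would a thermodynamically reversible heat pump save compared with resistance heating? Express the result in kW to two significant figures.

In absolute terms T_C = 294.26 K and T_H = 332.04 K, so ΔT = 37.78 K.
COP_Carnot = T_H/ΔT = 332.04/37.78 = 8.789.
Resistance heating needs Ẇ_res = Q̇_H = 10.30 kW; the reversible heat pump needs only Ẇ_hp = Q̇_H/COP = 1.172 kW.
Saving = 10.30 − 1.172 = 9.128 kW.

9.1 kW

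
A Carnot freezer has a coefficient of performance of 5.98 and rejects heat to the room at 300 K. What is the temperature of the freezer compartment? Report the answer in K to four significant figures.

257.0 K

For a Carnot refrigerator COP_R = T_C/(T_H − T_C), so T_C = COP·T_H/(1 + COP).
With T_H = 300.00 K, T_C = 5.98 × 300.00/6.980 = 257.02 K.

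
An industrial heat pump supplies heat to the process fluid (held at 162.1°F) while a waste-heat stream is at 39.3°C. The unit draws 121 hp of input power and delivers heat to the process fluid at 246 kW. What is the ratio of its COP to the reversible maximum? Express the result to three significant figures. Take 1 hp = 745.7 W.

Converting, Q̇_H = 246.0 kW = 329.9 hp, so COP_actual = Q̇_H/Ẇ = 329.9/121.0 = 2.726.
In absolute terms T_C = 312.45 K and T_H = 345.43 K, so ΔT = 32.98 K.
COP_Carnot = T_H/ΔT = 345.43/32.98 = 10.47.
η_II = COP_actual/COP_Carnot = 2.726/10.47 = 0.2603.

0.260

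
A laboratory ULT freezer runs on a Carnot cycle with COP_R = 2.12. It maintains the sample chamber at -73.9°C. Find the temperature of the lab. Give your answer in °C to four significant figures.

COP_R = T_C/(T_H − T_C) gives T_H − T_C = T_C/COP.
With T_C = 199.25 K, T_H = 199.25 × (1 + 1/2.12) = 293.24 K.
Converting, 293.24 K = 20.09°C.

20.09 °C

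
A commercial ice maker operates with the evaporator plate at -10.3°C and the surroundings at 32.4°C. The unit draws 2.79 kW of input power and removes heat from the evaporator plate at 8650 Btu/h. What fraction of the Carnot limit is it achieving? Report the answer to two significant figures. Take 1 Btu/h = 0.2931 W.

Converting, Q̇_C = 8650 Btu/h = 2.535 kW, so COP_actual = Q̇_C/Ẇ = 2.535/2.790 = 0.9087.
In absolute terms T_C = 262.85 K and T_H = 305.55 K, so ΔT = 42.70 K.
COP_Carnot = T_C/ΔT = 262.85/42.70 = 6.156.
η_II = COP_actual/COP_Carnot = 0.9087/6.156 = 0.1476.

0.15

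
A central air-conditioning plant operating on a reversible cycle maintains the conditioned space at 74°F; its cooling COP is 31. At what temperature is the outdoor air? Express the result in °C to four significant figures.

COP_R = T_C/(T_H − T_C) gives T_H − T_C = T_C/COP.
With T_C = 296.48 K, T_H = 296.48 × (1 + 1/31) = 306.05 K.
Converting, 306.05 K = 32.90°C.

32.90 °C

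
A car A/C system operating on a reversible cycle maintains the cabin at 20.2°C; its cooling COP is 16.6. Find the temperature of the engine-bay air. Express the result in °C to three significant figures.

COP_R = T_C/(T_H − T_C) gives T_H − T_C = T_C/COP.
With T_C = 293.35 K, T_H = 293.35 × (1 + 1/16.6) = 311.02 K.
Converting, 311.02 K = 37.87°C.

37.9 °C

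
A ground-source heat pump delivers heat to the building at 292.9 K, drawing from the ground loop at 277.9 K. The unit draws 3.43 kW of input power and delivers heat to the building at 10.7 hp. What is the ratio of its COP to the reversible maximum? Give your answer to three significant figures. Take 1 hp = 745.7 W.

Converting, Q̇_H = 10.70 hp = 7.979 kW, so COP_actual = Q̇_H/Ẇ = 7.979/3.430 = 2.326.
The reservoir spacing is ΔT = 292.9 − 277.9 = 15.00 K.
COP_Carnot = T_H/ΔT = 292.90/15.00 = 19.53.
η_II = COP_actual/COP_Carnot = 2.326/19.53 = 0.1191.

0.119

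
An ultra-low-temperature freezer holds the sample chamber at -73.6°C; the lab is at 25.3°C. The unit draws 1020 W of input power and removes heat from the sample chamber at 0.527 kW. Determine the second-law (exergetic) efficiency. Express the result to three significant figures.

0.256

Converting, Q̇_C = 0.5270 kW = 527.0 W, so COP_actual = Q̇_C/Ẇ = 527.0/1020 = 0.5167.
In absolute terms T_C = 199.55 K and T_H = 298.45 K, so ΔT = 98.90 K.
COP_Carnot = T_C/ΔT = 199.55/98.90 = 2.018.
η_II = COP_actual/COP_Carnot = 0.5167/2.018 = 0.2561.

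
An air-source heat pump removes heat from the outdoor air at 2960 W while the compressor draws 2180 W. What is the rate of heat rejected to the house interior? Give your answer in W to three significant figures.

5140 W

For a cyclic device the first law requires Q̇_H = Q̇_C + Ẇ.
Q̇_H = Q̇_C + Ẇ = 5140 W.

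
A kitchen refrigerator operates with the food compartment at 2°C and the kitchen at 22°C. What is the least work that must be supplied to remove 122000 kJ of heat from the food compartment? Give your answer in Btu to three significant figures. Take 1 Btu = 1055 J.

In absolute terms T_C = 275.15 K and T_H = 295.15 K, so ΔT = 20.00 K.
The reversible limit is COP_R = T_C/ΔT = 13.76, so W_min = Q_C/COP = Q_C·ΔT/T_C.
W_min = 122000 × 20.00/275.15 = 8868 kJ = 8406 Btu.

8410 Btu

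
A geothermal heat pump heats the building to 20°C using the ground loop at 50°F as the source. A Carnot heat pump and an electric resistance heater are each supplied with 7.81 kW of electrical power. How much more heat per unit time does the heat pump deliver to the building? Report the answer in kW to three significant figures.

221 kW

In absolute terms T_C = 283.15 K and T_H = 293.15 K, so ΔT = 10.00 K.
COP_Carnot = T_H/ΔT = 293.15/10.00 = 29.32.
The heat pump delivers Q̇_H = COP × Ẇ = 229.0 kW; the resistance heater delivers Ẇ = 7.810 kW.
Extra = (COP − 1)·Ẇ = 221.1 kW.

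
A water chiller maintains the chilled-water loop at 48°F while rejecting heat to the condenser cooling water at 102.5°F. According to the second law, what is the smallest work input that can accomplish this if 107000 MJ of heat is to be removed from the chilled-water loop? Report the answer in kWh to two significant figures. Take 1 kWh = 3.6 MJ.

In absolute terms T_C = 282.04 K and T_H = 312.32 K, so ΔT = 30.28 K.
The reversible limit is COP_R = T_C/ΔT = 9.315, so W_min = Q_C/COP = Q_C·ΔT/T_C.
W_min = 107000 × 30.28/282.04 = 11490 MJ = 3191 kWh.

3200 kWh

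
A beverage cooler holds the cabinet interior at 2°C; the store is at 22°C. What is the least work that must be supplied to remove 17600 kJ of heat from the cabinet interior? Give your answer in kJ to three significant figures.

In absolute terms T_C = 275.15 K and T_H = 295.15 K, so ΔT = 20.00 K.
The reversible limit is COP_R = T_C/ΔT = 13.76, so W_min = Q_C/COP = Q_C·ΔT/T_C.
W_min = 17600 × 20.00/275.15 = 1279 kJ.

1280 kJ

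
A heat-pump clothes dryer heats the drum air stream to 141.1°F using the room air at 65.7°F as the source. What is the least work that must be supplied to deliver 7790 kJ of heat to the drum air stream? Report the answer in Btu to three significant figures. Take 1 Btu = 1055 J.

927 Btu

In absolute terms T_C = 291.87 K and T_H = 333.76 K, so ΔT = 41.89 K.
The reversible limit is COP_HP = T_H/ΔT = 7.968, so W_min = Q_H/COP = Q_H·ΔT/T_H.
W_min = 7790 × 41.89/333.76 = 977.7 kJ = 926.7 Btu.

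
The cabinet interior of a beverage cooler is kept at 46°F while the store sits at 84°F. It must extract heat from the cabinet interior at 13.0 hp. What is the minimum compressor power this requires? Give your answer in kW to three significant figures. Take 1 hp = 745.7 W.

In absolute terms T_C = 280.93 K and T_H = 302.04 K, so ΔT = 21.11 K.
COP_Carnot = T_C/ΔT = 280.93/21.11 = 13.31.
Ẇ_min = Q̇/COP_Carnot = 13.00/13.31 = 0.9769 hp = 0.7285 kW.

0.728 kW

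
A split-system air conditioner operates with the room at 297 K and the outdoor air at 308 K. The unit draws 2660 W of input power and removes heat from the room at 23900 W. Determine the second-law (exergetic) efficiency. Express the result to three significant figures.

COP_actual = Q̇_C/Ẇ = 23900/2660 = 8.985.
The reservoir spacing is ΔT = 308 − 297 = 11.00 K.
COP_Carnot = T_C/ΔT = 297.00/11.00 = 27.00.
η_II = COP_actual/COP_Carnot = 8.985/27.00 = 0.3328.

0.333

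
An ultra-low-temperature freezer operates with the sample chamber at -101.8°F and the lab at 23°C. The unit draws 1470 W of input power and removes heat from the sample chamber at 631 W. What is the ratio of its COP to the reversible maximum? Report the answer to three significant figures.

0.210

COP_actual = Q̇_C/Ẇ = 631.0/1470 = 0.4293.
In absolute terms T_C = 198.82 K and T_H = 296.15 K, so ΔT = 97.33 K.
COP_Carnot = T_C/ΔT = 198.82/97.33 = 2.043.
η_II = COP_actual/COP_Carnot = 0.4293/2.043 = 0.2101.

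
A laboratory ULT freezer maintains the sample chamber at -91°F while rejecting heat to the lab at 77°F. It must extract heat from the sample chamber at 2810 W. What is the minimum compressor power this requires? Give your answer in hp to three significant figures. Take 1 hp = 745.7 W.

1.72 hp

In absolute terms T_C = 204.82 K and T_H = 298.15 K, so ΔT = 93.33 K.
COP_Carnot = T_C/ΔT = 204.82/93.33 = 2.194.
Ẇ_min = Q̇/COP_Carnot = 2810/2.194 = 1280 W = 1.717 hp.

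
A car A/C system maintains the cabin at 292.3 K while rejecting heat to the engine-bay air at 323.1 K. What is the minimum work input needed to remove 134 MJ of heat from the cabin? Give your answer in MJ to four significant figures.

14.12 MJ

The reservoir spacing is ΔT = 323.1 − 292.3 = 30.80 K.
The reversible limit is COP_R = T_C/ΔT = 9.490, so W_min = Q_C/COP = Q_C·ΔT/T_C.
W_min = 134.0 × 30.80/292.30 = 14.12 MJ.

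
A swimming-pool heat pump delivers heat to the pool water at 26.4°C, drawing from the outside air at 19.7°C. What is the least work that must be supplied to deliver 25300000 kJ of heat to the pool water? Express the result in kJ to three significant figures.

In absolute terms T_C = 292.85 K and T_H = 299.55 K, so ΔT = 6.700 K.
The reversible limit is COP_HP = T_H/ΔT = 44.71, so W_min = Q_H/COP = Q_H·ΔT/T_H.
W_min = 25300000 × 6.700/299.55 = 565900 kJ.

566000 kJ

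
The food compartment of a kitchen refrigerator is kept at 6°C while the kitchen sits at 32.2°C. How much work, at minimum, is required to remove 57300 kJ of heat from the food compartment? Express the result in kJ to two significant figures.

In absolute terms T_C = 279.15 K and T_H = 305.35 K, so ΔT = 26.20 K.
The reversible limit is COP_R = T_C/ΔT = 10.65, so W_min = Q_C/COP = Q_C·ΔT/T_C.
W_min = 57300 × 26.20/279.15 = 5378 kJ.

5400 kJ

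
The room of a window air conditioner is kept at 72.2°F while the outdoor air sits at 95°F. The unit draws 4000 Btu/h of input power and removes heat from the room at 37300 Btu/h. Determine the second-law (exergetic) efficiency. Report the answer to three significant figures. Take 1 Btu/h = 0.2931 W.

COP_actual = Q̇_C/Ẇ = 37300/4000 = 9.325.
In absolute terms T_C = 295.48 K and T_H = 308.15 K, so ΔT = 12.67 K.
COP_Carnot = T_C/ΔT = 295.48/12.67 = 23.33.
η_II = COP_actual/COP_Carnot = 9.325/23.33 = 0.3997.

0.400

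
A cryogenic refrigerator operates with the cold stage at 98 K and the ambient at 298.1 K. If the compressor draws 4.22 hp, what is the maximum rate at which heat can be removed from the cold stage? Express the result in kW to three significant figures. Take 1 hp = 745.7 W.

The reservoir spacing is ΔT = 298.1 − 98 = 200.1 K.
COP_Carnot = T_C/ΔT = 98.00/200.1 = 0.4898.
Q̇_max = COP_Carnot × Ẇ = 0.4898 × 4.220 hp = 2.067 hp = 1.541 kW.

1.54 kW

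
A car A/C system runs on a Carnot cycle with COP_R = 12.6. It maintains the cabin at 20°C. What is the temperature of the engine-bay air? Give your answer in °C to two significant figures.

43 °C

COP_R = T_C/(T_H − T_C) gives T_H − T_C = T_C/COP.
With T_C = 293.15 K, T_H = 293.15 × (1 + 1/12.6) = 316.42 K.
Converting, 316.42 K = 43.27°C.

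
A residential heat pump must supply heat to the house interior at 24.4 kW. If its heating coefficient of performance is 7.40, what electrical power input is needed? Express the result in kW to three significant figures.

3.30 kW

Ẇ = Q̇_H/COP_HP = 24.40/7.40 = 3.297 kW.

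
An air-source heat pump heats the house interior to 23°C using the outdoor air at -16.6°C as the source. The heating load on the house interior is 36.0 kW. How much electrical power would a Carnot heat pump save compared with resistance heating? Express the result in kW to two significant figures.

In absolute terms T_C = 256.55 K and T_H = 296.15 K, so ΔT = 39.60 K.
COP_Carnot = T_H/ΔT = 296.15/39.60 = 7.479.
Resistance heating needs Ẇ_res = Q̇_H = 36.00 kW; the reversible heat pump needs only Ẇ_hp = Q̇_H/COP = 4.814 kW.
Saving = 36.00 − 4.814 = 31.19 kW.

31 kW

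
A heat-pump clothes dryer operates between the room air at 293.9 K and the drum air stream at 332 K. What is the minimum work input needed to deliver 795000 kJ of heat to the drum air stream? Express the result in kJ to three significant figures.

The reservoir spacing is ΔT = 332 − 293.9 = 38.10 K.
The reversible limit is COP_HP = T_H/ΔT = 8.714, so W_min = Q_H/COP = Q_H·ΔT/T_H.
W_min = 795000 × 38.10/332.00 = 91230 kJ.

91200 kJ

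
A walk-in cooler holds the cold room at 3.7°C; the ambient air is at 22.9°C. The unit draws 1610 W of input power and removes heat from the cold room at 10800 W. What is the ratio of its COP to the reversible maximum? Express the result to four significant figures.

0.4652

COP_actual = Q̇_C/Ẇ = 10800/1610 = 6.708.
In absolute terms T_C = 276.85 K and T_H = 296.05 K, so ΔT = 19.20 K.
COP_Carnot = T_C/ΔT = 276.85/19.20 = 14.42.
η_II = COP_actual/COP_Carnot = 6.708/14.42 = 0.4652.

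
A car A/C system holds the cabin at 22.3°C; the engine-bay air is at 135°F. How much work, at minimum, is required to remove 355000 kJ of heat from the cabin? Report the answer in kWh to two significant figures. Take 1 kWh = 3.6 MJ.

In absolute terms T_C = 295.45 K and T_H = 330.37 K, so ΔT = 34.92 K.
The reversible limit is COP_R = T_C/ΔT = 8.460, so W_min = Q_C/COP = Q_C·ΔT/T_C.
W_min = 355000 × 34.92/295.45 = 41960 kJ = 11.66 kWh.

12 kWh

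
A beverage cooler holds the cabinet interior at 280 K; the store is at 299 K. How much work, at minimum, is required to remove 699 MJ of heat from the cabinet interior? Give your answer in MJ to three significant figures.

The reservoir spacing is ΔT = 299 − 280 = 19.00 K.
The reversible limit is COP_R = T_C/ΔT = 14.74, so W_min = Q_C/COP = Q_C·ΔT/T_C.
W_min = 699.0 × 19.00/280.00 = 47.43 MJ.

47.4 MJ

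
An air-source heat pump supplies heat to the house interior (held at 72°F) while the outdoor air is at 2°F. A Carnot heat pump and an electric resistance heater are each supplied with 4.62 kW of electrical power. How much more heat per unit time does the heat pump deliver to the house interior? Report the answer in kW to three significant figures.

30.5 kW

In absolute terms T_C = 256.48 K and T_H = 295.37 K, so ΔT = 38.89 K.
COP_Carnot = T_H/ΔT = 295.37/38.89 = 7.595.
The heat pump delivers Q̇_H = COP × Ẇ = 35.09 kW; the resistance heater delivers Ẇ = 4.620 kW.
Extra = (COP − 1)·Ẇ = 30.47 kW.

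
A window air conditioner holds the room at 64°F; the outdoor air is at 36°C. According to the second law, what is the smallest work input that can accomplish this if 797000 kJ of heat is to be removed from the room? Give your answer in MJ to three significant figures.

In absolute terms T_C = 290.93 K and T_H = 309.15 K, so ΔT = 18.22 K.
The reversible limit is COP_R = T_C/ΔT = 15.97, so W_min = Q_C/COP = Q_C·ΔT/T_C.
W_min = 797000 × 18.22/290.93 = 49920 kJ = 49.92 MJ.

49.9 MJ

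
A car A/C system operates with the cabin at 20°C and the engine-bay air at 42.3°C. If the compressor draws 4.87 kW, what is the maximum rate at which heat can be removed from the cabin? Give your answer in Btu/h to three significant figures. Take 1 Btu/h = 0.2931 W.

In absolute terms T_C = 293.15 K and T_H = 315.45 K, so ΔT = 22.30 K.
COP_Carnot = T_C/ΔT = 293.15/22.30 = 13.15.
Q̇_max = COP_Carnot × Ẇ = 13.15 × 4.870 kW = 64.02 kW = 218400 Btu/h.

218000 Btu/h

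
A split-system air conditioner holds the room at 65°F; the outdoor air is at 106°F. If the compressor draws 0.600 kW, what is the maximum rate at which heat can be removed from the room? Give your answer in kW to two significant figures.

In absolute terms T_C = 291.48 K and T_H = 314.26 K, so ΔT = 22.78 K.
COP_Carnot = T_C/ΔT = 291.48/22.78 = 12.80.
Q̇_max = COP_Carnot × Ẇ = 12.80 × 0.6000 kW = 7.678 kW.

7.7 kW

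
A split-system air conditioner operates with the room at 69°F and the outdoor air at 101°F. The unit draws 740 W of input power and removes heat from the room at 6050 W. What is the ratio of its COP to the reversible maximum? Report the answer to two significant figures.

COP_actual = Q̇_C/Ẇ = 6050/740.0 = 8.176.
In absolute terms T_C = 293.71 K and T_H = 311.48 K, so ΔT = 17.78 K.
COP_Carnot = T_C/ΔT = 293.71/17.78 = 16.52.
η_II = COP_actual/COP_Carnot = 8.176/16.52 = 0.4949.

0.49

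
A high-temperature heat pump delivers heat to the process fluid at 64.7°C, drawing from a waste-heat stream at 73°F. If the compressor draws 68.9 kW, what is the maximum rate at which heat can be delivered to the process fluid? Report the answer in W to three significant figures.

In absolute terms T_C = 295.93 K and T_H = 337.85 K, so ΔT = 41.92 K.
COP_Carnot = T_H/ΔT = 337.85/41.92 = 8.059.
Q̇_max = COP_Carnot × Ẇ = 8.059 × 68.90 kW = 555.3 kW = 555300 W.

555000 W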